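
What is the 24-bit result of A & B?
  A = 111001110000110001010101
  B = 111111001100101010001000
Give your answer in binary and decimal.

Apply & to each column (1 only where both bits are 1):
  111001110000110001010101
& 111111001100101010001000
--------------------------
  111001000000100000000000

Answer: 111001000000100000000000 (14944256)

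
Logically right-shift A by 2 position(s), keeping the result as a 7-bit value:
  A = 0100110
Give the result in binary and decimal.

Logical shift right by 2: drop the bottom 2 bit(s), prepend 2 zero(s) on the left.
  0100110  ->  keep [01001], discard [10], prepend 00
= 0001001

Answer: 0001001 (9)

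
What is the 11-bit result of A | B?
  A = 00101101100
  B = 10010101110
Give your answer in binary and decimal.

Apply | to each column (1 where either bit is 1):
  00101101100
| 10010101110
-------------
  10111101110

Answer: 10111101110 (1518)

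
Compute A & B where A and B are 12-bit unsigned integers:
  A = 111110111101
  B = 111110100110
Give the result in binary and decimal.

Apply & to each column (1 only where both bits are 1):
  111110111101
& 111110100110
--------------
  111110100100

Answer: 111110100100 (4004)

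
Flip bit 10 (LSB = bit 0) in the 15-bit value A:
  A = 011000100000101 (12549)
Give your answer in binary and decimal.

Mask = 1 << 10 = 000010000000000
Bit 10 of A is 0; XOR with the mask flips it to 1.
  011000100000101
^ 000010000000000
-----------------
  011010100000101

Answer: 011010100000101 (13573)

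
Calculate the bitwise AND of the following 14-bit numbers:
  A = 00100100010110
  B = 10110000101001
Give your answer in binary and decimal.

Apply & to each column (1 only where both bits are 1):
  00100100010110
& 10110000101001
----------------
  00100000000000

Answer: 00100000000000 (2048)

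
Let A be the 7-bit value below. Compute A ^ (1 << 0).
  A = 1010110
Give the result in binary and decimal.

Mask = 1 << 0 = 0000001
Bit 0 of A is 0; XOR with the mask flips it to 1.
  1010110
^ 0000001
---------
  1010111

Answer: 1010111 (87)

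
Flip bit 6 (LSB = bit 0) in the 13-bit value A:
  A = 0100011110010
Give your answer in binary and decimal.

Mask = 1 << 6 = 0000001000000
Bit 6 of A is 1; XOR with the mask flips it to 0.
  0100011110010
^ 0000001000000
---------------
  0100010110010

Answer: 0100010110010 (2226)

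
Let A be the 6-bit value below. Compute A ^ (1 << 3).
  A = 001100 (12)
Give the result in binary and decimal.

Mask = 1 << 3 = 001000
Bit 3 of A is 1; XOR with the mask flips it to 0.
  001100
^ 001000
--------
  000100

Answer: 000100 (4)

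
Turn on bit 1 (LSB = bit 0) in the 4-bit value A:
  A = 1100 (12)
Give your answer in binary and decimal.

Mask = 1 << 1 = 0010
Bit 1 of A is 0, so OR-ing with the mask flips it to 1.
  1100
| 0010
------
  1110

Answer: 1110 (14)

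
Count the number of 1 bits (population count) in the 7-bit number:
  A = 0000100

0000100
1-bits at positions (from bit 0 = LSB): 2
Count = 1

Answer: 1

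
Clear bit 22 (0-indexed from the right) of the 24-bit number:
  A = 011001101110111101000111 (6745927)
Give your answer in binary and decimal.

Mask = ~(1 << 22) = 101111111111111111111111
Bit 22 of A is 1, so AND-ing with the mask clears it to 0.
  011001101110111101000111
& 101111111111111111111111
--------------------------
  001001101110111101000111

Answer: 001001101110111101000111 (2551623)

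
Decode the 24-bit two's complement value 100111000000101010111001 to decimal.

MSB is 1, so the value is negative. Find the magnitude:
1. Invert bits:  011000111111010101000110
2. Add 1:        011000111111010101000111  = 6550855
3. Apply sign:   -6550855

Answer: -6550855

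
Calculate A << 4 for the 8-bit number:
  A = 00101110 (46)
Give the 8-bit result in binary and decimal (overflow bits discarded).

Shift left by 4: drop the top 4 bit(s), append 4 zero(s) on the right.
  00101110  ->  discard [0010], keep [1110], append 0000
= 11100000

Answer: 11100000 (224)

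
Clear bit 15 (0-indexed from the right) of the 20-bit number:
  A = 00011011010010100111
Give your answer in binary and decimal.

Mask = ~(1 << 15) = 11110111111111111111
Bit 15 of A is 1, so AND-ing with the mask clears it to 0.
  00011011010010100111
& 11110111111111111111
----------------------
  00010011010010100111

Answer: 00010011010010100111 (79015)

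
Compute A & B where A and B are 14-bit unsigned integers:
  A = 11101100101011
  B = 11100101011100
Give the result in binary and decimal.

Apply & to each column (1 only where both bits are 1):
  11101100101011
& 11100101011100
----------------
  11100100001000

Answer: 11100100001000 (14600)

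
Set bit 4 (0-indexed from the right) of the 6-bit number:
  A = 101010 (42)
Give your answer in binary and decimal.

Mask = 1 << 4 = 010000
Bit 4 of A is 0, so OR-ing with the mask flips it to 1.
  101010
| 010000
--------
  111010

Answer: 111010 (58)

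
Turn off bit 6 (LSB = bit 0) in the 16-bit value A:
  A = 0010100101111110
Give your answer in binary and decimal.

Mask = ~(1 << 6) = 1111111110111111
Bit 6 of A is 1, so AND-ing with the mask clears it to 0.
  0010100101111110
& 1111111110111111
------------------
  0010100100111110

Answer: 0010100100111110 (10558)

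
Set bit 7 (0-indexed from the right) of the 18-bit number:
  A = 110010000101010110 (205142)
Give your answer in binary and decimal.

Mask = 1 << 7 = 000000000010000000
Bit 7 of A is 0, so OR-ing with the mask flips it to 1.
  110010000101010110
| 000000000010000000
--------------------
  110010000111010110

Answer: 110010000111010110 (205270)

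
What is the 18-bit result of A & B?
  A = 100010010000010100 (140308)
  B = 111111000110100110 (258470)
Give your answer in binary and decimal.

Apply & to each column (1 only where both bits are 1):
  100010010000010100
& 111111000110100110
--------------------
  100010000000000100

Answer: 100010000000000100 (139268)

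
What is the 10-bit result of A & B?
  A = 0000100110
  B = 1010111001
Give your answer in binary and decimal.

Apply & to each column (1 only where both bits are 1):
  0000100110
& 1010111001
------------
  0000100000

Answer: 0000100000 (32)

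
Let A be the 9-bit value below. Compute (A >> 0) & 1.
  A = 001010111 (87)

Bit 0 is the 1st from the right.
  001010111
          ^
That bit is 1.

Answer: 1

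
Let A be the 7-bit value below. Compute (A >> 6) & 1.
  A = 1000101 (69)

Bit 6 is the 7th from the right.
  1000101
  ^
That bit is 1.

Answer: 1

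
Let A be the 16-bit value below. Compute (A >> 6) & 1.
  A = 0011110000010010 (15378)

Bit 6 is the 7th from the right.
  0011110000010010
           ^
That bit is 0.

Answer: 0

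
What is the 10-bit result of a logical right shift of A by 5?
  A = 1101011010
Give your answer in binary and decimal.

Logical shift right by 5: drop the bottom 5 bit(s), prepend 5 zero(s) on the left.
  1101011010  ->  keep [11010], discard [11010], prepend 00000
= 0000011010

Answer: 0000011010 (26)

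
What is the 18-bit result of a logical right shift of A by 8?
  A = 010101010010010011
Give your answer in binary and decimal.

Logical shift right by 8: drop the bottom 8 bit(s), prepend 8 zero(s) on the left.
  010101010010010011  ->  keep [0101010100], discard [10010011], prepend 00000000
= 000000000101010100

Answer: 000000000101010100 (340)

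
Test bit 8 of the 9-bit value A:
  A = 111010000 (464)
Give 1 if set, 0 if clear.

Bit 8 is the 9th from the right.
  111010000
  ^
That bit is 1.

Answer: 1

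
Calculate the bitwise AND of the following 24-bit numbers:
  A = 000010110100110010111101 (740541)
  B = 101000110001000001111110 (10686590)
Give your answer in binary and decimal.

Apply & to each column (1 only where both bits are 1):
  000010110100110010111101
& 101000110001000001111110
--------------------------
  000000110000000000111100

Answer: 000000110000000000111100 (196668)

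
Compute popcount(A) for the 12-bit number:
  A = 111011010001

111011010001
1-bits at positions (from bit 0 = LSB): 0, 4, 6, 7, 9, 10, 11
Count = 7

Answer: 7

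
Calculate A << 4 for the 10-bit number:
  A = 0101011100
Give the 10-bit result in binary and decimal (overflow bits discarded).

Shift left by 4: drop the top 4 bit(s), append 4 zero(s) on the right.
  0101011100  ->  discard [0101], keep [011100], append 0000
= 0111000000

Answer: 0111000000 (448)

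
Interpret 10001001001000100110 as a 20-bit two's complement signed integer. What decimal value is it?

MSB is 1, so the value is negative. Find the magnitude:
1. Invert bits:  01110110110111011001
2. Add 1:        01110110110111011010  = 486874
3. Apply sign:   -486874

Answer: -486874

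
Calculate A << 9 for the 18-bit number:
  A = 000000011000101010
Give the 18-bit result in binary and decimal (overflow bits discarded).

Shift left by 9: drop the top 9 bit(s), append 9 zero(s) on the right.
  000000011000101010  ->  discard [000000011], keep [000101010], append 000000000
= 000101010000000000

Answer: 000101010000000000 (21504)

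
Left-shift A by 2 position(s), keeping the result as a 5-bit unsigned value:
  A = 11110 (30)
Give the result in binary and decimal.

Shift left by 2: drop the top 2 bit(s), append 2 zero(s) on the right.
  11110  ->  discard [11], keep [110], append 00
= 11000

Answer: 11000 (24)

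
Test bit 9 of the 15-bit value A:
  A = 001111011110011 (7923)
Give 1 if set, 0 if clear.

Bit 9 is the 10th from the right.
  001111011110011
       ^
That bit is 1.

Answer: 1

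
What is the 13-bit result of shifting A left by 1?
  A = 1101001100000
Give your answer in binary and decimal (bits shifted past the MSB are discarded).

Shift left by 1: drop the top 1 bit(s), append 1 zero(s) on the right.
  1101001100000  ->  discard [1], keep [101001100000], append 0
= 1010011000000

Answer: 1010011000000 (5312)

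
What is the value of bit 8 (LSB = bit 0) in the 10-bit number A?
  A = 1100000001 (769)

Bit 8 is the 9th from the right.
  1100000001
   ^
That bit is 1.

Answer: 1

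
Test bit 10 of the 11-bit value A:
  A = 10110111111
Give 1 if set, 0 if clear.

Bit 10 is the 11th from the right.
  10110111111
  ^
That bit is 1.

Answer: 1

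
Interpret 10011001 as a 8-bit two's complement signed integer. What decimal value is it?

MSB is 1, so the value is negative. Find the magnitude:
1. Invert bits:  01100110
2. Add 1:        01100111  = 103
3. Apply sign:   -103

Answer: -103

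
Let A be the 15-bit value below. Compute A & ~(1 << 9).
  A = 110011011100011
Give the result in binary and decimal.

Mask = ~(1 << 9) = 111110111111111
Bit 9 of A is 1, so AND-ing with the mask clears it to 0.
  110011011100011
& 111110111111111
-----------------
  110010011100011

Answer: 110010011100011 (25827)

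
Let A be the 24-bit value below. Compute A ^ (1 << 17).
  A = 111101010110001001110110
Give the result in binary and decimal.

Mask = 1 << 17 = 000000100000000000000000
Bit 17 of A is 0; XOR with the mask flips it to 1.
  111101010110001001110110
^ 000000100000000000000000
--------------------------
  111101110110001001110110

Answer: 111101110110001001110110 (16212598)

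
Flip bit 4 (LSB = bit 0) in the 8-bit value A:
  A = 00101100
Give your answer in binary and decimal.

Mask = 1 << 4 = 00010000
Bit 4 of A is 0; XOR with the mask flips it to 1.
  00101100
^ 00010000
----------
  00111100

Answer: 00111100 (60)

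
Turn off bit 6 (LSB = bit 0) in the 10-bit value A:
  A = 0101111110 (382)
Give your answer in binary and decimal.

Mask = ~(1 << 6) = 1110111111
Bit 6 of A is 1, so AND-ing with the mask clears it to 0.
  0101111110
& 1110111111
------------
  0100111110

Answer: 0100111110 (318)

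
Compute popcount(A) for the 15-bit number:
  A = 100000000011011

100000000011011
1-bits at positions (from bit 0 = LSB): 0, 1, 3, 4, 14
Count = 5

Answer: 5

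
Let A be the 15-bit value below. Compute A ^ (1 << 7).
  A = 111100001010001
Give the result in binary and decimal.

Mask = 1 << 7 = 000000010000000
Bit 7 of A is 0; XOR with the mask flips it to 1.
  111100001010001
^ 000000010000000
-----------------
  111100011010001

Answer: 111100011010001 (30929)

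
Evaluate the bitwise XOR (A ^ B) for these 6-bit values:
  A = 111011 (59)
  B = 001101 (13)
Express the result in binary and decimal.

Apply ^ to each column (1 where bits differ):
  111011
^ 001101
--------
  110110

Answer: 110110 (54)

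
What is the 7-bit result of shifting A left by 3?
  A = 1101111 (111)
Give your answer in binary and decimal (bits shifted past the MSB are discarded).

Shift left by 3: drop the top 3 bit(s), append 3 zero(s) on the right.
  1101111  ->  discard [110], keep [1111], append 000
= 1111000

Answer: 1111000 (120)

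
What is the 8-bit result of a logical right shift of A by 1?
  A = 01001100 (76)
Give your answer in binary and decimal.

Logical shift right by 1: drop the bottom 1 bit(s), prepend 1 zero(s) on the left.
  01001100  ->  keep [0100110], discard [0], prepend 0
= 00100110

Answer: 00100110 (38)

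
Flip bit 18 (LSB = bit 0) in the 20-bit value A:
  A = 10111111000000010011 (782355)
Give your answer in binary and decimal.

Mask = 1 << 18 = 01000000000000000000
Bit 18 of A is 0; XOR with the mask flips it to 1.
  10111111000000010011
^ 01000000000000000000
----------------------
  11111111000000010011

Answer: 11111111000000010011 (1044499)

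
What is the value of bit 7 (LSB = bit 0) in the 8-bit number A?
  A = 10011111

Bit 7 is the 8th from the right.
  10011111
  ^
That bit is 1.

Answer: 1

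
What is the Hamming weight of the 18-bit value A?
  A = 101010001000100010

101010001000100010
1-bits at positions (from bit 0 = LSB): 1, 5, 9, 13, 15, 17
Count = 6

Answer: 6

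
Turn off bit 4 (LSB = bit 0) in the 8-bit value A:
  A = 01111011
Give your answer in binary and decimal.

Mask = ~(1 << 4) = 11101111
Bit 4 of A is 1, so AND-ing with the mask clears it to 0.
  01111011
& 11101111
----------
  01101011

Answer: 01101011 (107)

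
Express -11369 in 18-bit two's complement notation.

1. Binary of +11369:  000010110001101001
2. Invert bits:     111101001110010110
3. Add 1:           111101001110010111

Answer: 111101001110010111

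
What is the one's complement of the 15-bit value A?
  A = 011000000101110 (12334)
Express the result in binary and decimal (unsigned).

Flip each bit (0->1, 1->0):
  011000000101110
  100111111010001

Answer: 100111111010001 (20433)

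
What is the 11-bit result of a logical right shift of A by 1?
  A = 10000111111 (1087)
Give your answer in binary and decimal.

Logical shift right by 1: drop the bottom 1 bit(s), prepend 1 zero(s) on the left.
  10000111111  ->  keep [1000011111], discard [1], prepend 0
= 01000011111

Answer: 01000011111 (543)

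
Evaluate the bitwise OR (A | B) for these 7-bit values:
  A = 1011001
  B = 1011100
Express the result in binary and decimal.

Apply | to each column (1 where either bit is 1):
  1011001
| 1011100
---------
  1011101

Answer: 1011101 (93)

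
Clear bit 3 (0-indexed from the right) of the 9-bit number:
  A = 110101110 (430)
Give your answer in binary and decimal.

Mask = ~(1 << 3) = 111110111
Bit 3 of A is 1, so AND-ing with the mask clears it to 0.
  110101110
& 111110111
-----------
  110100110

Answer: 110100110 (422)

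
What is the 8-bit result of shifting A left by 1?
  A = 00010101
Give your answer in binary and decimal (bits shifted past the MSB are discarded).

Shift left by 1: drop the top 1 bit(s), append 1 zero(s) on the right.
  00010101  ->  discard [0], keep [0010101], append 0
= 00101010

Answer: 00101010 (42)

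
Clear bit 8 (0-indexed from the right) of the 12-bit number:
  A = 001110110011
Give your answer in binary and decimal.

Mask = ~(1 << 8) = 111011111111
Bit 8 of A is 1, so AND-ing with the mask clears it to 0.
  001110110011
& 111011111111
--------------
  001010110011

Answer: 001010110011 (691)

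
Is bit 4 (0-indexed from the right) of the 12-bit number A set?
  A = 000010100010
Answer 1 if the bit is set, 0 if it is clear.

Bit 4 is the 5th from the right.
  000010100010
         ^
That bit is 0.

Answer: 0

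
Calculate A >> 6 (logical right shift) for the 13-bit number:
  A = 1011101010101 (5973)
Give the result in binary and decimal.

Logical shift right by 6: drop the bottom 6 bit(s), prepend 6 zero(s) on the left.
  1011101010101  ->  keep [1011101], discard [010101], prepend 000000
= 0000001011101

Answer: 0000001011101 (93)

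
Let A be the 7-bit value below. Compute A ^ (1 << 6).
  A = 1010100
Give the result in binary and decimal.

Mask = 1 << 6 = 1000000
Bit 6 of A is 1; XOR with the mask flips it to 0.
  1010100
^ 1000000
---------
  0010100

Answer: 0010100 (20)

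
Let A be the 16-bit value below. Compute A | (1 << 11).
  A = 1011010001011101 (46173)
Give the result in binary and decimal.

Mask = 1 << 11 = 0000100000000000
Bit 11 of A is 0, so OR-ing with the mask flips it to 1.
  1011010001011101
| 0000100000000000
------------------
  1011110001011101

Answer: 1011110001011101 (48221)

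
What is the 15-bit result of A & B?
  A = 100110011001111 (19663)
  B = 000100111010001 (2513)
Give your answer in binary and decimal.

Apply & to each column (1 only where both bits are 1):
  100110011001111
& 000100111010001
-----------------
  000100011000001

Answer: 000100011000001 (2241)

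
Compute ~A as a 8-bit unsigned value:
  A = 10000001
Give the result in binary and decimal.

Flip each bit (0->1, 1->0):
  10000001
  01111110

Answer: 01111110 (126)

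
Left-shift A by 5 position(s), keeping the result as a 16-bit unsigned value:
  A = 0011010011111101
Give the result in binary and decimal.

Shift left by 5: drop the top 5 bit(s), append 5 zero(s) on the right.
  0011010011111101  ->  discard [00110], keep [10011111101], append 00000
= 1001111110100000

Answer: 1001111110100000 (40864)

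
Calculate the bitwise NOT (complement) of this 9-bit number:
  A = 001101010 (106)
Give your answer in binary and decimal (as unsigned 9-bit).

Flip each bit (0->1, 1->0):
  001101010
  110010101

Answer: 110010101 (405)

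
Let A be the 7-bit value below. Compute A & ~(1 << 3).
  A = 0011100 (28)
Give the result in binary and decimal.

Mask = ~(1 << 3) = 1110111
Bit 3 of A is 1, so AND-ing with the mask clears it to 0.
  0011100
& 1110111
---------
  0010100

Answer: 0010100 (20)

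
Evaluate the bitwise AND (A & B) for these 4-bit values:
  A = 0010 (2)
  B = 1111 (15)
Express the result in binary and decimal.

Apply & to each column (1 only where both bits are 1):
  0010
& 1111
------
  0010

Answer: 0010 (2)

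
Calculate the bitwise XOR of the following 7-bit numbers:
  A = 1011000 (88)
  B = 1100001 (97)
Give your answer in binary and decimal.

Apply ^ to each column (1 where bits differ):
  1011000
^ 1100001
---------
  0111001

Answer: 0111001 (57)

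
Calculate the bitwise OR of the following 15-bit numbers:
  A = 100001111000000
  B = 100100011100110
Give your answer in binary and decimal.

Apply | to each column (1 where either bit is 1):
  100001111000000
| 100100011100110
-----------------
  100101111100110

Answer: 100101111100110 (19430)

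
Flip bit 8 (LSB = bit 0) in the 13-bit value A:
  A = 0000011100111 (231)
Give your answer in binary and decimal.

Mask = 1 << 8 = 0000100000000
Bit 8 of A is 0; XOR with the mask flips it to 1.
  0000011100111
^ 0000100000000
---------------
  0000111100111

Answer: 0000111100111 (487)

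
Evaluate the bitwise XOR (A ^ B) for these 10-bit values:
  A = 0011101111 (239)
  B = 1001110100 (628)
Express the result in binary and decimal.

Apply ^ to each column (1 where bits differ):
  0011101111
^ 1001110100
------------
  1010011011

Answer: 1010011011 (667)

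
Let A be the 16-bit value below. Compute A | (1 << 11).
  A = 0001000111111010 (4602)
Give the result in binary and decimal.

Mask = 1 << 11 = 0000100000000000
Bit 11 of A is 0, so OR-ing with the mask flips it to 1.
  0001000111111010
| 0000100000000000
------------------
  0001100111111010

Answer: 0001100111111010 (6650)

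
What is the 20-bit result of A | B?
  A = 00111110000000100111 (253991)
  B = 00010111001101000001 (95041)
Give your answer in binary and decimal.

Apply | to each column (1 where either bit is 1):
  00111110000000100111
| 00010111001101000001
----------------------
  00111111001101100111

Answer: 00111111001101100111 (258919)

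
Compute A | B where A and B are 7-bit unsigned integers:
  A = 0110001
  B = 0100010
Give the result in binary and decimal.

Apply | to each column (1 where either bit is 1):
  0110001
| 0100010
---------
  0110011

Answer: 0110011 (51)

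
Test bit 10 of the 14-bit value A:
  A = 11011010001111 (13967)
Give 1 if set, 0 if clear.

Bit 10 is the 11th from the right.
  11011010001111
     ^
That bit is 1.

Answer: 1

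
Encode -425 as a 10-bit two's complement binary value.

1. Binary of +425:  0110101001
2. Invert bits:     1001010110
3. Add 1:           1001010111

Answer: 1001010111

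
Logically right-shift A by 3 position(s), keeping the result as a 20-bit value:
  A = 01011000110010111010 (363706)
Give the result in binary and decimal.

Logical shift right by 3: drop the bottom 3 bit(s), prepend 3 zero(s) on the left.
  01011000110010111010  ->  keep [01011000110010111], discard [010], prepend 000
= 00001011000110010111

Answer: 00001011000110010111 (45463)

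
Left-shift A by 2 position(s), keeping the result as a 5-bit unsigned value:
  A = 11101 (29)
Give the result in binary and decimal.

Shift left by 2: drop the top 2 bit(s), append 2 zero(s) on the right.
  11101  ->  discard [11], keep [101], append 00
= 10100

Answer: 10100 (20)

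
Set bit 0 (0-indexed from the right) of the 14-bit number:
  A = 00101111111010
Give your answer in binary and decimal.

Mask = 1 << 0 = 00000000000001
Bit 0 of A is 0, so OR-ing with the mask flips it to 1.
  00101111111010
| 00000000000001
----------------
  00101111111011

Answer: 00101111111011 (3067)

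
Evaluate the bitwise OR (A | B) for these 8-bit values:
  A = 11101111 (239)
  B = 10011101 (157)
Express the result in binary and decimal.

Apply | to each column (1 where either bit is 1):
  11101111
| 10011101
----------
  11111111

Answer: 11111111 (255)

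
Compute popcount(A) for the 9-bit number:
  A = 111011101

111011101
1-bits at positions (from bit 0 = LSB): 0, 2, 3, 4, 6, 7, 8
Count = 7

Answer: 7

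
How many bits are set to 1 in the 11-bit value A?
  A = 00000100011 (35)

00000100011
1-bits at positions (from bit 0 = LSB): 0, 1, 5
Count = 3

Answer: 3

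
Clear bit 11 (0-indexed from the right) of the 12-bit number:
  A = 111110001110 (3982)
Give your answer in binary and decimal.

Mask = ~(1 << 11) = 011111111111
Bit 11 of A is 1, so AND-ing with the mask clears it to 0.
  111110001110
& 011111111111
--------------
  011110001110

Answer: 011110001110 (1934)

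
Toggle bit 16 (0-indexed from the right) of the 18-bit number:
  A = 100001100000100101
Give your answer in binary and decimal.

Mask = 1 << 16 = 010000000000000000
Bit 16 of A is 0; XOR with the mask flips it to 1.
  100001100000100101
^ 010000000000000000
--------------------
  110001100000100101

Answer: 110001100000100101 (202789)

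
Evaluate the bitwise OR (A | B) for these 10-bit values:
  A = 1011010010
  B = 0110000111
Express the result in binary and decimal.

Apply | to each column (1 where either bit is 1):
  1011010010
| 0110000111
------------
  1111010111

Answer: 1111010111 (983)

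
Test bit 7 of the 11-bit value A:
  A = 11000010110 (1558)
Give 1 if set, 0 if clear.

Bit 7 is the 8th from the right.
  11000010110
     ^
That bit is 0.

Answer: 0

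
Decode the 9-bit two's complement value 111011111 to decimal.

MSB is 1, so the value is negative. Find the magnitude:
1. Invert bits:  000100000
2. Add 1:        000100001  = 33
3. Apply sign:   -33

Answer: -33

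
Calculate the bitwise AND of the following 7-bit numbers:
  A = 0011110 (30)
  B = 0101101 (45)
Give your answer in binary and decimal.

Apply & to each column (1 only where both bits are 1):
  0011110
& 0101101
---------
  0001100

Answer: 0001100 (12)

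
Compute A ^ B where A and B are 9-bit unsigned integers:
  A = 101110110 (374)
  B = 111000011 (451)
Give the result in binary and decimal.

Apply ^ to each column (1 where bits differ):
  101110110
^ 111000011
-----------
  010110101

Answer: 010110101 (181)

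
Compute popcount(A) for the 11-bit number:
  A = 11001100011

11001100011
1-bits at positions (from bit 0 = LSB): 0, 1, 5, 6, 9, 10
Count = 6

Answer: 6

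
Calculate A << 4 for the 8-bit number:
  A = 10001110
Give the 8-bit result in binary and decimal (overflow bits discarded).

Shift left by 4: drop the top 4 bit(s), append 4 zero(s) on the right.
  10001110  ->  discard [1000], keep [1110], append 0000
= 11100000

Answer: 11100000 (224)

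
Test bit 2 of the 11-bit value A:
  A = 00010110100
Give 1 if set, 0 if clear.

Bit 2 is the 3rd from the right.
  00010110100
          ^
That bit is 1.

Answer: 1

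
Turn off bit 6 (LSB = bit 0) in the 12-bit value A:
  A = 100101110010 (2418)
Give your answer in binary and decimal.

Mask = ~(1 << 6) = 111110111111
Bit 6 of A is 1, so AND-ing with the mask clears it to 0.
  100101110010
& 111110111111
--------------
  100100110010

Answer: 100100110010 (2354)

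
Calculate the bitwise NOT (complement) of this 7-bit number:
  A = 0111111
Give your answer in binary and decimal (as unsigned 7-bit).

Flip each bit (0->1, 1->0):
  0111111
  1000000

Answer: 1000000 (64)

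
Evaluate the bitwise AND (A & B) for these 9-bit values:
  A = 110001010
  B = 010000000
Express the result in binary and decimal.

Apply & to each column (1 only where both bits are 1):
  110001010
& 010000000
-----------
  010000000

Answer: 010000000 (128)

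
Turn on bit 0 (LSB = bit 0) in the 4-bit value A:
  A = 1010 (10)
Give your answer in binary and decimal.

Mask = 1 << 0 = 0001
Bit 0 of A is 0, so OR-ing with the mask flips it to 1.
  1010
| 0001
------
  1011

Answer: 1011 (11)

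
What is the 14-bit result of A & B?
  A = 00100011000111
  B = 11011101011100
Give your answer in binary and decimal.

Apply & to each column (1 only where both bits are 1):
  00100011000111
& 11011101011100
----------------
  00000001000100

Answer: 00000001000100 (68)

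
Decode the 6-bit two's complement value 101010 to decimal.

MSB is 1, so the value is negative. Find the magnitude:
1. Invert bits:  010101
2. Add 1:        010110  = 22
3. Apply sign:   -22

Answer: -22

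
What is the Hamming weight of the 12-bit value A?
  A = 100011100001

100011100001
1-bits at positions (from bit 0 = LSB): 0, 5, 6, 7, 11
Count = 5

Answer: 5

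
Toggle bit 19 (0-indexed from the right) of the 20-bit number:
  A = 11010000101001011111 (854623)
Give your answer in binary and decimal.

Mask = 1 << 19 = 10000000000000000000
Bit 19 of A is 1; XOR with the mask flips it to 0.
  11010000101001011111
^ 10000000000000000000
----------------------
  01010000101001011111

Answer: 01010000101001011111 (330335)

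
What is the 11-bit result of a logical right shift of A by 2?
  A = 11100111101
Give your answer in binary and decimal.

Logical shift right by 2: drop the bottom 2 bit(s), prepend 2 zero(s) on the left.
  11100111101  ->  keep [111001111], discard [01], prepend 00
= 00111001111

Answer: 00111001111 (463)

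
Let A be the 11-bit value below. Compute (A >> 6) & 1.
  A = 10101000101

Bit 6 is the 7th from the right.
  10101000101
      ^
That bit is 1.

Answer: 1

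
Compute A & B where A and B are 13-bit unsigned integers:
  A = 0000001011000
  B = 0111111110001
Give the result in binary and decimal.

Apply & to each column (1 only where both bits are 1):
  0000001011000
& 0111111110001
---------------
  0000001010000

Answer: 0000001010000 (80)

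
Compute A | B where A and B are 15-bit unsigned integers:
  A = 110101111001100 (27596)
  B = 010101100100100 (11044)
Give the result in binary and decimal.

Apply | to each column (1 where either bit is 1):
  110101111001100
| 010101100100100
-----------------
  110101111101100

Answer: 110101111101100 (27628)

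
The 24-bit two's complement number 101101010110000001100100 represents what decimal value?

MSB is 1, so the value is negative. Find the magnitude:
1. Invert bits:  010010101001111110011011
2. Add 1:        010010101001111110011100  = 4890524
3. Apply sign:   -4890524

Answer: -4890524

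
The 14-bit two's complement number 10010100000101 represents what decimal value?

MSB is 1, so the value is negative. Find the magnitude:
1. Invert bits:  01101011111010
2. Add 1:        01101011111011  = 6907
3. Apply sign:   -6907

Answer: -6907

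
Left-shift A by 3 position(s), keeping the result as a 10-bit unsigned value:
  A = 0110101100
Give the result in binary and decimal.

Shift left by 3: drop the top 3 bit(s), append 3 zero(s) on the right.
  0110101100  ->  discard [011], keep [0101100], append 000
= 0101100000

Answer: 0101100000 (352)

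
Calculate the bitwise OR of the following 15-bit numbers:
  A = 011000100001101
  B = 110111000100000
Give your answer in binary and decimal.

Apply | to each column (1 where either bit is 1):
  011000100001101
| 110111000100000
-----------------
  111111100101101

Answer: 111111100101101 (32557)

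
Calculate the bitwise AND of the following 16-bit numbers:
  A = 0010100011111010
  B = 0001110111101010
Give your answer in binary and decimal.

Apply & to each column (1 only where both bits are 1):
  0010100011111010
& 0001110111101010
------------------
  0000100011101010

Answer: 0000100011101010 (2282)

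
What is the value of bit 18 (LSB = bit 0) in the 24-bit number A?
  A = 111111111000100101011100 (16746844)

Bit 18 is the 19th from the right.
  111111111000100101011100
       ^
That bit is 1.

Answer: 1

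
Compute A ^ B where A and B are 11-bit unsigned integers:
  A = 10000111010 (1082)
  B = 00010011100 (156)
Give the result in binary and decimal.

Apply ^ to each column (1 where bits differ):
  10000111010
^ 00010011100
-------------
  10010100110

Answer: 10010100110 (1190)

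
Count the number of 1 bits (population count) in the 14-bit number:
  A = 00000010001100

00000010001100
1-bits at positions (from bit 0 = LSB): 2, 3, 7
Count = 3

Answer: 3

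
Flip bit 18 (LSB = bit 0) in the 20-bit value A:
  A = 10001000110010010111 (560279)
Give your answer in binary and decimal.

Mask = 1 << 18 = 01000000000000000000
Bit 18 of A is 0; XOR with the mask flips it to 1.
  10001000110010010111
^ 01000000000000000000
----------------------
  11001000110010010111

Answer: 11001000110010010111 (822423)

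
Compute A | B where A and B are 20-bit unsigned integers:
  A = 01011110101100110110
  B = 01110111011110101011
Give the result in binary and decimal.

Apply | to each column (1 where either bit is 1):
  01011110101100110110
| 01110111011110101011
----------------------
  01111111111110111111

Answer: 01111111111110111111 (524223)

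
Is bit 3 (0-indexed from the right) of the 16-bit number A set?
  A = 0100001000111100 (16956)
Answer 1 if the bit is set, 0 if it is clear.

Bit 3 is the 4th from the right.
  0100001000111100
              ^
That bit is 1.

Answer: 1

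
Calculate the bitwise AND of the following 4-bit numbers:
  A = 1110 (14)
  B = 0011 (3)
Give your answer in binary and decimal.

Apply & to each column (1 only where both bits are 1):
  1110
& 0011
------
  0010

Answer: 0010 (2)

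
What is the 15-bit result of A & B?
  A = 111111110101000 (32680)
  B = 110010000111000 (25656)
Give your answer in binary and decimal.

Apply & to each column (1 only where both bits are 1):
  111111110101000
& 110010000111000
-----------------
  110010000101000

Answer: 110010000101000 (25640)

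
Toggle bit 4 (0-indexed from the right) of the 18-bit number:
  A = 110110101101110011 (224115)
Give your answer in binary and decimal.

Mask = 1 << 4 = 000000000000010000
Bit 4 of A is 1; XOR with the mask flips it to 0.
  110110101101110011
^ 000000000000010000
--------------------
  110110101101100011

Answer: 110110101101100011 (224099)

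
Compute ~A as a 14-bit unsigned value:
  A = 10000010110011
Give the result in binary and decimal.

Flip each bit (0->1, 1->0):
  10000010110011
  01111101001100

Answer: 01111101001100 (8012)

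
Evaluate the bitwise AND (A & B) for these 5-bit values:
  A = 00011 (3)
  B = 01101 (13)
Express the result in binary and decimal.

Apply & to each column (1 only where both bits are 1):
  00011
& 01101
-------
  00001

Answer: 00001 (1)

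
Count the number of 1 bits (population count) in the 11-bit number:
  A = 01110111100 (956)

01110111100
1-bits at positions (from bit 0 = LSB): 2, 3, 4, 5, 7, 8, 9
Count = 7

Answer: 7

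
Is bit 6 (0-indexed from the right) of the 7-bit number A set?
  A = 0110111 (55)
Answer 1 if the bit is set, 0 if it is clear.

Bit 6 is the 7th from the right.
  0110111
  ^
That bit is 0.

Answer: 0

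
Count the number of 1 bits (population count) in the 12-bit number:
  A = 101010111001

101010111001
1-bits at positions (from bit 0 = LSB): 0, 3, 4, 5, 7, 9, 11
Count = 7

Answer: 7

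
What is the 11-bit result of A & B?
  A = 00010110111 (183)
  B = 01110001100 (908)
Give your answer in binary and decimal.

Apply & to each column (1 only where both bits are 1):
  00010110111
& 01110001100
-------------
  00010000100

Answer: 00010000100 (132)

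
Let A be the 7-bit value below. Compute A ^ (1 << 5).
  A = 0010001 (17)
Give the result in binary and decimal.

Mask = 1 << 5 = 0100000
Bit 5 of A is 0; XOR with the mask flips it to 1.
  0010001
^ 0100000
---------
  0110001

Answer: 0110001 (49)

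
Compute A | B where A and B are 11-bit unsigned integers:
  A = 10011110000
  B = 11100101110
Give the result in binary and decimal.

Apply | to each column (1 where either bit is 1):
  10011110000
| 11100101110
-------------
  11111111110

Answer: 11111111110 (2046)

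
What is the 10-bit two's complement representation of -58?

1. Binary of +58:  0000111010
2. Invert bits:     1111000101
3. Add 1:           1111000110

Answer: 1111000110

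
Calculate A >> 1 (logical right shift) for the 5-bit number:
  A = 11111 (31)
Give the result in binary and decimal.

Logical shift right by 1: drop the bottom 1 bit(s), prepend 1 zero(s) on the left.
  11111  ->  keep [1111], discard [1], prepend 0
= 01111

Answer: 01111 (15)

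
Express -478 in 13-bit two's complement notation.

1. Binary of +478:  0000111011110
2. Invert bits:     1111000100001
3. Add 1:           1111000100010

Answer: 1111000100010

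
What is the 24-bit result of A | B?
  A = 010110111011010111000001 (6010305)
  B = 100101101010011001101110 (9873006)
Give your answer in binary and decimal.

Apply | to each column (1 where either bit is 1):
  010110111011010111000001
| 100101101010011001101110
--------------------------
  110111111011011111101111

Answer: 110111111011011111101111 (14661615)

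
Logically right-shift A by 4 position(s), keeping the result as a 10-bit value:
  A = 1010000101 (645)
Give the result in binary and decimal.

Logical shift right by 4: drop the bottom 4 bit(s), prepend 4 zero(s) on the left.
  1010000101  ->  keep [101000], discard [0101], prepend 0000
= 0000101000

Answer: 0000101000 (40)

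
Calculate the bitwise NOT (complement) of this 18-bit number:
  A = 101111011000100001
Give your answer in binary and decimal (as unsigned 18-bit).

Flip each bit (0->1, 1->0):
  101111011000100001
  010000100111011110

Answer: 010000100111011110 (68062)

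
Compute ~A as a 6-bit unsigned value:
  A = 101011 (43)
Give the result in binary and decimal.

Flip each bit (0->1, 1->0):
  101011
  010100

Answer: 010100 (20)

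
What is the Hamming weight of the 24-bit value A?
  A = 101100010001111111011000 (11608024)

101100010001111111011000
1-bits at positions (from bit 0 = LSB): 3, 4, 6, 7, 8, 9, 10, 11, 12, 16, 20, 21, 23
Count = 13

Answer: 13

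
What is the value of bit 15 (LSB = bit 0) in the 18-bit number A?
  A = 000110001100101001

Bit 15 is the 16th from the right.
  000110001100101001
    ^
That bit is 0.

Answer: 0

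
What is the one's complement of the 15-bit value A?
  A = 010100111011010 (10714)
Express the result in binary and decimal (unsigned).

Flip each bit (0->1, 1->0):
  010100111011010
  101011000100101

Answer: 101011000100101 (22053)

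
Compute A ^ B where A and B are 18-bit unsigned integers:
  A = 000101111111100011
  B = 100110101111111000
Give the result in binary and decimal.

Apply ^ to each column (1 where bits differ):
  000101111111100011
^ 100110101111111000
--------------------
  100011010000011011

Answer: 100011010000011011 (144411)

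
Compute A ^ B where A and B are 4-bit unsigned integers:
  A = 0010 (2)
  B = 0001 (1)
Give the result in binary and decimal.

Apply ^ to each column (1 where bits differ):
  0010
^ 0001
------
  0011

Answer: 0011 (3)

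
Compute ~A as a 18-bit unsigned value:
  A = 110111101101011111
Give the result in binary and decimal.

Flip each bit (0->1, 1->0):
  110111101101011111
  001000010010100000

Answer: 001000010010100000 (33952)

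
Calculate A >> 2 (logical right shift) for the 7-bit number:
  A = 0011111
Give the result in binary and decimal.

Logical shift right by 2: drop the bottom 2 bit(s), prepend 2 zero(s) on the left.
  0011111  ->  keep [00111], discard [11], prepend 00
= 0000111

Answer: 0000111 (7)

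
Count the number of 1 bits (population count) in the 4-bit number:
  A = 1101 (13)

1101
1-bits at positions (from bit 0 = LSB): 0, 2, 3
Count = 3

Answer: 3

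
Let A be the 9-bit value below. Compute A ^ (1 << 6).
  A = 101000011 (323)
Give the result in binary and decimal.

Mask = 1 << 6 = 001000000
Bit 6 of A is 1; XOR with the mask flips it to 0.
  101000011
^ 001000000
-----------
  100000011

Answer: 100000011 (259)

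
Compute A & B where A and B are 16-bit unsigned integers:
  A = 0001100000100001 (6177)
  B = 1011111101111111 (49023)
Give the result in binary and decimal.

Apply & to each column (1 only where both bits are 1):
  0001100000100001
& 1011111101111111
------------------
  0001100000100001

Answer: 0001100000100001 (6177)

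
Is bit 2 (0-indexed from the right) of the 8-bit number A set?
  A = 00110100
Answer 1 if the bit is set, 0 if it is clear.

Bit 2 is the 3rd from the right.
  00110100
       ^
That bit is 1.

Answer: 1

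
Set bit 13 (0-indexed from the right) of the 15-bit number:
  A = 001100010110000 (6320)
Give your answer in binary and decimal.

Mask = 1 << 13 = 010000000000000
Bit 13 of A is 0, so OR-ing with the mask flips it to 1.
  001100010110000
| 010000000000000
-----------------
  011100010110000

Answer: 011100010110000 (14512)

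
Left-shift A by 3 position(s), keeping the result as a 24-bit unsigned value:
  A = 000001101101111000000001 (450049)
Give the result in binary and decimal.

Shift left by 3: drop the top 3 bit(s), append 3 zero(s) on the right.
  000001101101111000000001  ->  discard [000], keep [001101101111000000001], append 000
= 001101101111000000001000

Answer: 001101101111000000001000 (3600392)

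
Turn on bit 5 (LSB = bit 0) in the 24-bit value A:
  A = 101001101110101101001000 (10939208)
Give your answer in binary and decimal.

Mask = 1 << 5 = 000000000000000000100000
Bit 5 of A is 0, so OR-ing with the mask flips it to 1.
  101001101110101101001000
| 000000000000000000100000
--------------------------
  101001101110101101101000

Answer: 101001101110101101101000 (10939240)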